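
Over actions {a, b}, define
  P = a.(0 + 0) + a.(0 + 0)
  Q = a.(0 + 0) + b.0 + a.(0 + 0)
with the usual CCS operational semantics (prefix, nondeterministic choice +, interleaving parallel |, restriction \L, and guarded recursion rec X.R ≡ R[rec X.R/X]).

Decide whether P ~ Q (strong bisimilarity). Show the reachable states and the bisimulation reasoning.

LTS(P): 2 reachable states
  s0 = a.(0 + 0) + a.(0 + 0) has moves —a→ s1
  s1 = 0 + 0 has moves ∅
LTS(Q): 3 reachable states
  t0 = a.(0 + 0) + b.0 + a.(0 + 0) has moves —a→ t1, —b→ t2
  t1 = 0 + 0 has moves ∅
  t2 = 0 has moves ∅
Coarsest stable partition (strong bisimilarity classes):
  B0 = {s0}
  B1 = {s1, t1, t2}
  B2 = {t0}
s0 ∈ B0, t0 ∈ B2 → different blocks

not bisimilar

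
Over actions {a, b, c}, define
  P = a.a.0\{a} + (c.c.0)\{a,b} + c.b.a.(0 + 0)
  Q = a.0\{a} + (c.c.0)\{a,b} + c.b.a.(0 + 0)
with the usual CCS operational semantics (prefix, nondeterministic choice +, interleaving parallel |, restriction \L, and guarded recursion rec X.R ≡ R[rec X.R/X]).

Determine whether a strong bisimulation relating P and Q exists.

Reachable graph of P (8 states):
  m0 = a.a.0\{a} + (c.c.0)\{a,b} + c.b.a.(0 + 0) → --a--▸ m1, --c--▸ m2, --c--▸ m3
  m1 = a.0\{a} → --a--▸ m4
  m2 = (c.0)\{a,b} → --c--▸ m5
  m3 = b.a.(0 + 0) → --b--▸ m6
  m4 = 0\{a} → stopped
  m5 = 0\{a,b} → stopped
  m6 = a.(0 + 0) → --a--▸ m7
  m7 = 0 + 0 → stopped
Reachable graph of Q (7 states):
  n0 = a.0\{a} + (c.c.0)\{a,b} + c.b.a.(0 + 0) → --a--▸ n1, --c--▸ n2, --c--▸ n3
  n1 = 0\{a} → stopped
  n2 = (c.0)\{a,b} → --c--▸ n4
  n3 = b.a.(0 + 0) → --b--▸ n5
  n4 = 0\{a,b} → stopped
  n5 = a.(0 + 0) → --a--▸ n6
  n6 = 0 + 0 → stopped
Coarsest stable partition (strong bisimilarity classes):
  B0 = {m0}
  B1 = {m2, n2}
  B2 = {m4, m5, m7, n1, n4, n6}
  B3 = {m1, m6, n5}
  B4 = {m3, n3}
  B5 = {n0}
m0 ∈ B0, n0 ∈ B5 → different blocks

not bisimilar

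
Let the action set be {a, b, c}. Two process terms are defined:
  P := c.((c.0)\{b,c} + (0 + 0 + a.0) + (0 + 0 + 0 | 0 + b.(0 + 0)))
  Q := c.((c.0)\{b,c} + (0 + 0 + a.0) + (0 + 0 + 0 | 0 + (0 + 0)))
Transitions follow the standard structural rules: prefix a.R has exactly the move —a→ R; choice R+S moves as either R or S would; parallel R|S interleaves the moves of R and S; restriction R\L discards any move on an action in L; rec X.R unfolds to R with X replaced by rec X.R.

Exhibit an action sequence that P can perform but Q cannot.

cb

P's transition system — 4 states:
  s0 = c.((c.0)\{b,c} + (0 + 0 + a.0) + (0 + 0 + 0 | 0 + b.(0 + 0))) has moves ··c··> s1
  s1 = (c.0)\{b,c} + (0 + 0 + a.0) + (0 + 0 + 0 | 0 + b.(0 + 0)) has moves ··a··> s2, ··b··> s3
  s2 = 0 has moves stopped
  s3 = 0 + 0 has moves stopped
Q's transition system — 3 states:
  t0 = c.((c.0)\{b,c} + (0 + 0 + a.0) + (0 + 0 + 0 | 0 + (0 + 0))) has moves ··c··> t1
  t1 = (c.0)\{b,c} + (0 + 0 + a.0) + (0 + 0 + 0 | 0 + (0 + 0)) has moves ··a··> t2
  t2 = 0 has moves stopped
Run σ = ⟨cb⟩ on P: start {s0}
  [1] c ⇒ {s1}
  [2] b ⇒ {s3}
  P completes σ.
Run σ = ⟨cb⟩ on Q: start {t0}
  [1] c ⇒ {t1}
  [2] b ⇒ ∅  — Q cannot continue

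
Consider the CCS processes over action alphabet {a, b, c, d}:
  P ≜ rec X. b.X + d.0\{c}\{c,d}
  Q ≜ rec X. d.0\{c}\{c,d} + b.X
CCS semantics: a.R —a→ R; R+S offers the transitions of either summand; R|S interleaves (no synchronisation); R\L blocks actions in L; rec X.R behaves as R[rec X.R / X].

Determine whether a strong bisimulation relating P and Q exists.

P ~ Q

P's transition system — 2 states:
  m0 = rec X. b.X + d.0\{c}\{c,d} → --b--▸ m0, --d--▸ m1
  m1 = 0\{c}\{c,d} → (no moves)
Q's transition system — 2 states:
  n0 = rec X. d.0\{c}\{c,d} + b.X → --b--▸ n0, --d--▸ n1
  n1 = 0\{c}\{c,d} → (no moves)
Bisimilarity quotient blocks:
  B0 = {m0, n0}
  B1 = {m1, n1}
m0 ∈ B0, n0 ∈ B0 → same block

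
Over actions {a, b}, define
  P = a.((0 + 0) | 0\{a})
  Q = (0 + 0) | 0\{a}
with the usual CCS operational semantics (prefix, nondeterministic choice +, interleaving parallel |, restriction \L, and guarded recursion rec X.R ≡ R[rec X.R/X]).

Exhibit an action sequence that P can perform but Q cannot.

a

Reachable graph of P (2 states):
  s0 = a.((0 + 0) | 0\{a}) has moves -a-> s1
  s1 = (0 + 0) | 0\{a} has moves deadlocked
Reachable graph of Q (1 states):
  t0 = (0 + 0) | 0\{a} has moves deadlocked
Run σ = ⟨a⟩ on P: start {s0}
  step 1 (a): {s1}
  P completes σ.
Run σ = ⟨a⟩ on Q: start {t0}
  step 1 (a): no successor for Q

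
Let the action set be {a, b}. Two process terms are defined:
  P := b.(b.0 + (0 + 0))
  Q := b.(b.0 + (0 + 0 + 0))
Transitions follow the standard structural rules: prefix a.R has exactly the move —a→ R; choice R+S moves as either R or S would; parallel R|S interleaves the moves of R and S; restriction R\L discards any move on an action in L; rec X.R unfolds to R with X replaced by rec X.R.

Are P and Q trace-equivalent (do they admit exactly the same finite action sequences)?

P's transition system — 3 states:
  s0 = b.(b.0 + (0 + 0)) → --b--▸ s1
  s1 = b.0 + (0 + 0) → --b--▸ s2
  s2 = 0 → ∅
Q's transition system — 3 states:
  t0 = b.(b.0 + (0 + 0 + 0)) → --b--▸ t1
  t1 = b.0 + (0 + 0 + 0) → --b--▸ t2
  t2 = 0 → ∅
Bisimilarity quotient blocks:
  B0 = {s0, t0}
  B1 = {s1, t1}
  B2 = {s2, t2}
s0 ∈ B0, t0 ∈ B0 → same block
Bisimilar ⇒ trace-equivalent.

traces(P) = traces(Q)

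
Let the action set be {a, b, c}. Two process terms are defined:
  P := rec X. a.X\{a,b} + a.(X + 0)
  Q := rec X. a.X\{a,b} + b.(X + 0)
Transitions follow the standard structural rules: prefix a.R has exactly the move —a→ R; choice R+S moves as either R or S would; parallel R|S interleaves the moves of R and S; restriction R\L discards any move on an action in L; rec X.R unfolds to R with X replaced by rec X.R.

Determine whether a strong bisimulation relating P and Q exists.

not bisimilar

P's transition system — 3 states:
  p0 = rec X. a.X\{a,b} + a.(X + 0) | —a→ p1, —a→ p2
  p1 = (rec X. a.X\{a,b} + a.(X + 0)) + 0 | —a→ p1, —a→ p2
  p2 = (rec X. a.X\{a,b} + a.(X + 0))\{a,b} | ·
Q's transition system — 3 states:
  q0 = rec X. a.X\{a,b} + b.(X + 0) | —a→ q1, —b→ q2
  q1 = (rec X. a.X\{a,b} + b.(X + 0))\{a,b} | ·
  q2 = (rec X. a.X\{a,b} + b.(X + 0)) + 0 | —a→ q1, —b→ q2
Partition-refinement fixed point:
  B0 = {p0, p1}
  B1 = {p2, q1}
  B2 = {q0, q2}
p0 ∈ B0, q0 ∈ B2 → different blocks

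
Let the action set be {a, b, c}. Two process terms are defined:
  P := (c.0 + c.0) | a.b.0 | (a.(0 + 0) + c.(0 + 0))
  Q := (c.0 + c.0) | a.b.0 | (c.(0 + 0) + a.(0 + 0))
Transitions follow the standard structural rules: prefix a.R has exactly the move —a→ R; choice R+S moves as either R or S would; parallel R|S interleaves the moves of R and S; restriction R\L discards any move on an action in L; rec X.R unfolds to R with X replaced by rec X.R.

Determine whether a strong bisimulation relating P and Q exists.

bisimilar

P's transition system — 12 states:
  m0 = (c.0 + c.0) | a.b.0 | (a.(0 + 0) + c.(0 + 0)) | -a-> m1, -a-> m2, -c-> m1, -c-> m3
  m1 = (c.0 + c.0) | a.b.0 | (0 + 0) | -a-> m4, -c-> m5
  m2 = (c.0 + c.0) | b.0 | (a.(0 + 0) + c.(0 + 0)) | -a-> m4, -b-> m6, -c-> m4, -c-> m7
  m3 = 0 | a.b.0 | (a.(0 + 0) + c.(0 + 0)) | -a-> m5, -a-> m7, -c-> m5
  m4 = (c.0 + c.0) | b.0 | (0 + 0) | -b-> m8, -c-> m9
  m5 = 0 | a.b.0 | (0 + 0) | -a-> m9
  m6 = (c.0 + c.0) | 0 | (a.(0 + 0) + c.(0 + 0)) | -a-> m8, -c-> m10, -c-> m8
  m7 = 0 | b.0 | (a.(0 + 0) + c.(0 + 0)) | -a-> m9, -b-> m10, -c-> m9
  m8 = (c.0 + c.0) | 0 | (0 + 0) | -c-> m11
  m9 = 0 | b.0 | (0 + 0) | -b-> m11
  m10 = 0 | 0 | (a.(0 + 0) + c.(0 + 0)) | -a-> m11, -c-> m11
  m11 = 0 | 0 | (0 + 0) | ·
Q's transition system — 12 states:
  n0 = (c.0 + c.0) | a.b.0 | (c.(0 + 0) + a.(0 + 0)) | -a-> n1, -a-> n2, -c-> n1, -c-> n3
  n1 = (c.0 + c.0) | a.b.0 | (0 + 0) | -a-> n4, -c-> n5
  n2 = (c.0 + c.0) | b.0 | (c.(0 + 0) + a.(0 + 0)) | -a-> n4, -b-> n6, -c-> n4, -c-> n7
  n3 = 0 | a.b.0 | (c.(0 + 0) + a.(0 + 0)) | -a-> n5, -a-> n7, -c-> n5
  n4 = (c.0 + c.0) | b.0 | (0 + 0) | -b-> n8, -c-> n9
  n5 = 0 | a.b.0 | (0 + 0) | -a-> n9
  n6 = (c.0 + c.0) | 0 | (c.(0 + 0) + a.(0 + 0)) | -a-> n8, -c-> n10, -c-> n8
  n7 = 0 | b.0 | (c.(0 + 0) + a.(0 + 0)) | -a-> n9, -b-> n10, -c-> n9
  n8 = (c.0 + c.0) | 0 | (0 + 0) | -c-> n11
  n9 = 0 | b.0 | (0 + 0) | -b-> n11
  n10 = 0 | 0 | (c.(0 + 0) + a.(0 + 0)) | -a-> n11, -c-> n11
  n11 = 0 | 0 | (0 + 0) | ·
Partition-refinement fixed point:
  B0 = {m0, n0}
  B1 = {m1, n1}
  B2 = {m5, n5}
  B3 = {m9, n9}
  B4 = {m11, n11}
  B5 = {m4, n4}
  B6 = {m8, n8}
  B7 = {m2, n2}
  B8 = {m6, n6}
  B9 = {m10, n10}
  B10 = {m7, n7}
  B11 = {m3, n3}
m0 ∈ B0, n0 ∈ B0 → same block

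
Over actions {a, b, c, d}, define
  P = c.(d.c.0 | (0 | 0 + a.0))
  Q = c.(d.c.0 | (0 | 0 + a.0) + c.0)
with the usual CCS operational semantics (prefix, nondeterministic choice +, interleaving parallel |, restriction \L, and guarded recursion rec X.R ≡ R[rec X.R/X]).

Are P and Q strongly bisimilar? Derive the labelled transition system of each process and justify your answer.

P ≁ Q

LTS(P): 7 reachable states
  p0 = c.(d.c.0 | (0 | 0 + a.0)) | —c→ p1
  p1 = d.c.0 | (0 | 0 + a.0) | —a→ p2, —d→ p3
  p2 = d.c.0 | 0 | —d→ p4
  p3 = c.0 | (0 | 0 + a.0) | —a→ p4, —c→ p5
  p4 = c.0 | 0 | —c→ p6
  p5 = 0 | (0 | 0 + a.0) | —a→ p6
  p6 = 0 | 0 | ∅
LTS(Q): 8 reachable states
  q0 = c.(d.c.0 | (0 | 0 + a.0) + c.0) | —c→ q1
  q1 = d.c.0 | (0 | 0 + a.0) + c.0 | —a→ q2, —c→ q3, —d→ q4
  q2 = d.c.0 | 0 | —d→ q5
  q3 = 0 | ∅
  q4 = c.0 | (0 | 0 + a.0) | —a→ q5, —c→ q6
  q5 = c.0 | 0 | —c→ q7
  q6 = 0 | (0 | 0 + a.0) | —a→ q7
  q7 = 0 | 0 | ∅
Bisimilarity quotient blocks:
  B0 = {p0}
  B1 = {p1}
  B2 = {p2, q2}
  B3 = {p4, q5}
  B4 = {p6, q3, q7}
  B5 = {p3, q4}
  B6 = {p5, q6}
  B7 = {q0}
  B8 = {q1}
p0 ∈ B0, q0 ∈ B7 → different blocks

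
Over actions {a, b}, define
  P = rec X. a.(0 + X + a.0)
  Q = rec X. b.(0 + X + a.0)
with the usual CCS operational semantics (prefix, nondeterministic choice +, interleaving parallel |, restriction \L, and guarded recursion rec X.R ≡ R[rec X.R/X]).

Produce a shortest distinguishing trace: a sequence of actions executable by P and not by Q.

LTS(P): 3 reachable states
  s0 = rec X. a.(0 + X + a.0) → -a-> s1
  s1 = 0 + (rec X. a.(0 + X + a.0)) + a.0 → -a-> s1, -a-> s2
  s2 = 0 → stopped
LTS(Q): 3 reachable states
  t0 = rec X. b.(0 + X + a.0) → -b-> t1
  t1 = 0 + (rec X. b.(0 + X + a.0)) + a.0 → -a-> t2, -b-> t1
  t2 = 0 → stopped
Trace ⟨a⟩ through P, begin at {s0}:
  [1] a ⇒ {s1}
  — P admits the full trace.
Trace ⟨a⟩ through Q, begin at {t0}:
  [1] a ⇒ ∅ (Q stuck)

a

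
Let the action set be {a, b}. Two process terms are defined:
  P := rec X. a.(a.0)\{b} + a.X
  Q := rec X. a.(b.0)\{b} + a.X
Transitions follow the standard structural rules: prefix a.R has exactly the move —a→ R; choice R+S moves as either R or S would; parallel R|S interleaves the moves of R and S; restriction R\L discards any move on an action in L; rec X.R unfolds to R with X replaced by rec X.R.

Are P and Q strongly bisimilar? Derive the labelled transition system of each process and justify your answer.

Reachable graph of P (3 states):
  u0 = rec X. a.(a.0)\{b} + a.X | ··a··> u0, ··a··> u1
  u1 = (a.0)\{b} | ··a··> u2
  u2 = 0\{b} | (no moves)
Reachable graph of Q (2 states):
  v0 = rec X. a.(b.0)\{b} + a.X | ··a··> v0, ··a··> v1
  v1 = (b.0)\{b} | (no moves)
Partition-refinement fixed point:
  B0 = {u0}
  B1 = {u1}
  B2 = {u2, v1}
  B3 = {v0}
u0 ∈ B0, v0 ∈ B3 → different blocks

P ≁ Q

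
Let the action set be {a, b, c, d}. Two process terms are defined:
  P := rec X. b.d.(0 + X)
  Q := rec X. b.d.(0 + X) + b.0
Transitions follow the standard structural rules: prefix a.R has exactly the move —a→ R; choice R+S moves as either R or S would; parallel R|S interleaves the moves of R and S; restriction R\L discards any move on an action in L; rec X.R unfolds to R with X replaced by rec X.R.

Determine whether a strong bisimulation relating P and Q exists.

Reachable graph of P (3 states):
  s0 = rec X. b.d.(0 + X) | -b-> s1
  s1 = d.(0 + (rec X. b.d.(0 + X))) | -d-> s2
  s2 = 0 + (rec X. b.d.(0 + X)) | -b-> s1
Reachable graph of Q (4 states):
  t0 = rec X. b.d.(0 + X) + b.0 | -b-> t1, -b-> t2
  t1 = 0 | ·
  t2 = d.(0 + (rec X. b.d.(0 + X) + b.0)) | -d-> t3
  t3 = 0 + (rec X. b.d.(0 + X) + b.0) | -b-> t1, -b-> t2
Partition-refinement fixed point:
  B0 = {s0, s2}
  B1 = {s1}
  B2 = {t0, t3}
  B3 = {t1}
  B4 = {t2}
s0 ∈ B0, t0 ∈ B2 → different blocks

P ≁ Q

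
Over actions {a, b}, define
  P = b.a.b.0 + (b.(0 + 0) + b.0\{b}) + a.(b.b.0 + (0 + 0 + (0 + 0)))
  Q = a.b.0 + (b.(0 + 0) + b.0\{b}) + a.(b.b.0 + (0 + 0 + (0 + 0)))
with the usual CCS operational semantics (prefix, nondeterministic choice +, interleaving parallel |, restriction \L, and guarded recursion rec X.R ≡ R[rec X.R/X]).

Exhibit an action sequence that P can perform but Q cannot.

ba

Reachable graph of P (7 states):
  p0 = b.a.b.0 + (b.(0 + 0) + b.0\{b}) + a.(b.b.0 + (0 + 0 + (0 + 0))) :: --a--▸ p1, --b--▸ p2, --b--▸ p3, --b--▸ p4
  p1 = b.b.0 + (0 + 0 + (0 + 0)) :: --b--▸ p5
  p2 = 0 + 0 :: ∅
  p3 = 0\{b} :: ∅
  p4 = a.b.0 :: --a--▸ p5
  p5 = b.0 :: --b--▸ p6
  p6 = 0 :: ∅
Reachable graph of Q (6 states):
  q0 = a.b.0 + (b.(0 + 0) + b.0\{b}) + a.(b.b.0 + (0 + 0 + (0 + 0))) :: --a--▸ q1, --a--▸ q2, --b--▸ q3, --b--▸ q4
  q1 = b.0 :: --b--▸ q5
  q2 = b.b.0 + (0 + 0 + (0 + 0)) :: --b--▸ q1
  q3 = 0 + 0 :: ∅
  q4 = 0\{b} :: ∅
  q5 = 0 :: ∅
Trace ⟨ba⟩ through P, begin at {p0}:
  step 1 (b): {p2, p3, p4}
  step 2 (a): {p5}
  P completes σ.
Trace ⟨ba⟩ through Q, begin at {q0}:
  step 1 (b): {q3, q4}
  step 2 (a): ∅  — Q cannot continue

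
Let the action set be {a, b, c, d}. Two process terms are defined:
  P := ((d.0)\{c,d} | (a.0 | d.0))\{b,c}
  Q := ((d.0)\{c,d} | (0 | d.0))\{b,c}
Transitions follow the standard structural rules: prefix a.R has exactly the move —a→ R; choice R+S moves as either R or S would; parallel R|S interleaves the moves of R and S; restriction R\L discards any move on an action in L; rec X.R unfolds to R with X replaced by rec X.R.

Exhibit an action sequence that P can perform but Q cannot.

LTS(P): 4 reachable states
  p0 = ((d.0)\{c,d} | (a.0 | d.0))\{b,c} ⊢ --a--▸ p1, --d--▸ p2
  p1 = ((d.0)\{c,d} | (0 | d.0))\{b,c} ⊢ --d--▸ p3
  p2 = ((d.0)\{c,d} | (a.0 | 0))\{b,c} ⊢ --a--▸ p3
  p3 = ((d.0)\{c,d} | (0 | 0))\{b,c} ⊢ (no moves)
LTS(Q): 2 reachable states
  q0 = ((d.0)\{c,d} | (0 | d.0))\{b,c} ⊢ --d--▸ q1
  q1 = ((d.0)\{c,d} | (0 | 0))\{b,c} ⊢ (no moves)
Run σ = ⟨a⟩ on P: start {p0}
  after a @ step 1: {p1}
  P completes σ.
Run σ = ⟨a⟩ on Q: start {q0}
  after a @ step 1: no successor for Q

a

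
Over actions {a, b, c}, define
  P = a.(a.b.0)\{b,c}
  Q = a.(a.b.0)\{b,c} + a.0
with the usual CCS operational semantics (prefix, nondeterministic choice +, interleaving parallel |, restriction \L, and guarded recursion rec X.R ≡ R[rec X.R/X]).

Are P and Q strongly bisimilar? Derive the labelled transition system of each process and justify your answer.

LTS(P): 3 reachable states
  u0 = a.(a.b.0)\{b,c} → =a=> u1
  u1 = (a.b.0)\{b,c} → =a=> u2
  u2 = (b.0)\{b,c} → stopped
LTS(Q): 4 reachable states
  v0 = a.(a.b.0)\{b,c} + a.0 → =a=> v1, =a=> v2
  v1 = (a.b.0)\{b,c} → =a=> v3
  v2 = 0 → stopped
  v3 = (b.0)\{b,c} → stopped
Partition-refinement fixed point:
  B0 = {u0}
  B1 = {u1, v1}
  B2 = {u2, v2, v3}
  B3 = {v0}
u0 ∈ B0, v0 ∈ B3 → different blocks

NO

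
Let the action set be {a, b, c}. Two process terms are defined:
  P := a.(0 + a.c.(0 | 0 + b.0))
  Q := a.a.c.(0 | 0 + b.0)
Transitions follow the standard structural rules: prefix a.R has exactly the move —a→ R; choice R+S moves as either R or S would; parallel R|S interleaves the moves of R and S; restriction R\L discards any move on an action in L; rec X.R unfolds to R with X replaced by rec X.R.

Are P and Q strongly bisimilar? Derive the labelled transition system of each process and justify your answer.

LTS(P): 5 reachable states
  u0 = a.(0 + a.c.(0 | 0 + b.0)) → --a--▸ u1
  u1 = 0 + a.c.(0 | 0 + b.0) → --a--▸ u2
  u2 = c.(0 | 0 + b.0) → --c--▸ u3
  u3 = 0 | 0 + b.0 → --b--▸ u4
  u4 = 0 → ·
LTS(Q): 5 reachable states
  v0 = a.a.c.(0 | 0 + b.0) → --a--▸ v1
  v1 = a.c.(0 | 0 + b.0) → --a--▸ v2
  v2 = c.(0 | 0 + b.0) → --c--▸ v3
  v3 = 0 | 0 + b.0 → --b--▸ v4
  v4 = 0 → ·
Partition-refinement fixed point:
  B0 = {u0, v0}
  B1 = {u1, v1}
  B2 = {u2, v2}
  B3 = {u3, v3}
  B4 = {u4, v4}
u0 ∈ B0, v0 ∈ B0 → same block

bisimilar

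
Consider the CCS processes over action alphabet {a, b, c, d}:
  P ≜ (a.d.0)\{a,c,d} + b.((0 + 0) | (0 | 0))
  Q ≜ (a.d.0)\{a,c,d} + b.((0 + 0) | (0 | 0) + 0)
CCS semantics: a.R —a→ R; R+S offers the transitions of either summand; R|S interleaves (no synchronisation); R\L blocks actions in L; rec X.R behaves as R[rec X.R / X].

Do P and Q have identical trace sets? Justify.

trace-equivalent

Reachable graph of P (2 states):
  m0 = (a.d.0)\{a,c,d} + b.((0 + 0) | (0 | 0)) :: -b-> m1
  m1 = (0 + 0) | (0 | 0) :: deadlocked
Reachable graph of Q (2 states):
  n0 = (a.d.0)\{a,c,d} + b.((0 + 0) | (0 | 0) + 0) :: -b-> n1
  n1 = (0 + 0) | (0 | 0) + 0 :: deadlocked
Bisimilarity quotient blocks:
  B0 = {m0, n0}
  B1 = {m1, n1}
m0 ∈ B0, n0 ∈ B0 → same block
Bisimilar ⇒ trace-equivalent.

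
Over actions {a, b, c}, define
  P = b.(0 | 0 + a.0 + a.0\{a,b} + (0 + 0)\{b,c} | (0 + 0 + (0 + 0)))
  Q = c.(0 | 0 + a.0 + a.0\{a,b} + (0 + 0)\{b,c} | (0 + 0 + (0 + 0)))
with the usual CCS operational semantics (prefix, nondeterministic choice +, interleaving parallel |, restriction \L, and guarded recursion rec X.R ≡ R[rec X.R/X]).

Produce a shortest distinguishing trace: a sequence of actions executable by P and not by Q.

b

Reachable graph of P (4 states):
  p0 = b.(0 | 0 + a.0 + a.0\{a,b} + (0 + 0)\{b,c} | (0 + 0 + (0 + 0))) ⊢ ··b··> p1
  p1 = 0 | 0 + a.0 + a.0\{a,b} + (0 + 0)\{b,c} | (0 + 0 + (0 + 0)) ⊢ ··a··> p2, ··a··> p3
  p2 = 0 ⊢ (no moves)
  p3 = 0\{a,b} ⊢ (no moves)
Reachable graph of Q (4 states):
  q0 = c.(0 | 0 + a.0 + a.0\{a,b} + (0 + 0)\{b,c} | (0 + 0 + (0 + 0))) ⊢ ··c··> q1
  q1 = 0 | 0 + a.0 + a.0\{a,b} + (0 + 0)\{b,c} | (0 + 0 + (0 + 0)) ⊢ ··a··> q2, ··a··> q3
  q2 = 0 ⊢ (no moves)
  q3 = 0\{a,b} ⊢ (no moves)
Trace ⟨b⟩ through P, begin at {p0}:
  [1] b ⇒ {p1}
  — P admits the full trace.
Trace ⟨b⟩ through Q, begin at {q0}:
  [1] b ⇒ ∅ (Q stuck)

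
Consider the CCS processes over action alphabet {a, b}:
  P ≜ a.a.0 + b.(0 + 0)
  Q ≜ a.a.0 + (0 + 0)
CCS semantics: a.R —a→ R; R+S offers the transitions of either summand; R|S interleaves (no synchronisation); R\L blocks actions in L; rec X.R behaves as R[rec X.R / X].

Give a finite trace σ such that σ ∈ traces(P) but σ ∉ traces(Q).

LTS(P): 4 reachable states
  m0 = a.a.0 + b.(0 + 0) | —a→ m1, —b→ m2
  m1 = a.0 | —a→ m3
  m2 = 0 + 0 | ∅
  m3 = 0 | ∅
LTS(Q): 3 reachable states
  n0 = a.a.0 + (0 + 0) | —a→ n1
  n1 = a.0 | —a→ n2
  n2 = 0 | ∅
Run σ = ⟨b⟩ on P: start {m0}
  step 1 (b): {m2}
  P completes σ.
Run σ = ⟨b⟩ on Q: start {n0}
  step 1 (b): no successor for Q

b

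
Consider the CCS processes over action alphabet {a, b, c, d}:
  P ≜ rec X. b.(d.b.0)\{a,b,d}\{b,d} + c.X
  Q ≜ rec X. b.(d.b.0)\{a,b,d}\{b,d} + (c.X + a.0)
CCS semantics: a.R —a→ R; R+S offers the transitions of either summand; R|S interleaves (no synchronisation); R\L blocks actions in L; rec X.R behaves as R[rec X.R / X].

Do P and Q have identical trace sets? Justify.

P's transition system — 2 states:
  s0 = rec X. b.(d.b.0)\{a,b,d}\{b,d} + c.X | -b-> s1, -c-> s0
  s1 = (d.b.0)\{a,b,d}\{b,d} | ·
Q's transition system — 3 states:
  t0 = rec X. b.(d.b.0)\{a,b,d}\{b,d} + (c.X + a.0) | -a-> t1, -b-> t2, -c-> t0
  t1 = 0 | ·
  t2 = (d.b.0)\{a,b,d}\{b,d} | ·
Executing a from Q (initial set {t0}):
  after a @ step 1: {t1}
  Q completes σ.
Executing a from P (initial set {s0}):
  after a @ step 1: ∅  — P cannot continue

NO — witness ⟨a⟩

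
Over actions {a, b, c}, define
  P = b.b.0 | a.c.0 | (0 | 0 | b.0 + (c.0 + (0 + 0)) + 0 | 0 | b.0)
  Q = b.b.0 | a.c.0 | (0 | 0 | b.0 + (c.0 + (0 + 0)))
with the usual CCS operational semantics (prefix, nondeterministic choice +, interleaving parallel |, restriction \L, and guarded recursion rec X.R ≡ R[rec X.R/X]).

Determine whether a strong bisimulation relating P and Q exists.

bisimilar

P's transition system — 27 states:
  m0 = b.b.0 | a.c.0 | (0 | 0 | b.0 + (c.0 + (0 + 0)) + 0 | 0 | b.0) → --a--▸ m1, --b--▸ m2, --b--▸ m3, --c--▸ m4
  m1 = b.b.0 | c.0 | (0 | 0 | b.0 + (c.0 + (0 + 0)) + 0 | 0 | b.0) → --b--▸ m5, --b--▸ m6, --c--▸ m7, --c--▸ m8
  m2 = b.0 | a.c.0 | (0 | 0 | b.0 + (c.0 + (0 + 0)) + 0 | 0 | b.0) → --a--▸ m5, --b--▸ m10, --b--▸ m9, --c--▸ m11
  m3 = b.b.0 | a.c.0 | (0 | 0 | 0) → --a--▸ m6, --b--▸ m10
  m4 = b.b.0 | a.c.0 | 0 → --a--▸ m8, --b--▸ m11
  m5 = b.0 | c.0 | (0 | 0 | b.0 + (c.0 + (0 + 0)) + 0 | 0 | b.0) → --b--▸ m12, --b--▸ m13, --c--▸ m14, --c--▸ m15
  m6 = b.b.0 | c.0 | (0 | 0 | 0) → --b--▸ m13, --c--▸ m16
  m7 = b.b.0 | 0 | (0 | 0 | b.0 + (c.0 + (0 + 0)) + 0 | 0 | b.0) → --b--▸ m14, --b--▸ m16, --c--▸ m17
  m8 = b.b.0 | c.0 | 0 → --b--▸ m15, --c--▸ m17
  m9 = 0 | a.c.0 | (0 | 0 | b.0 + (c.0 + (0 + 0)) + 0 | 0 | b.0) → --a--▸ m12, --b--▸ m18, --c--▸ m19
  m10 = b.0 | a.c.0 | (0 | 0 | 0) → --a--▸ m13, --b--▸ m18
  m11 = b.0 | a.c.0 | 0 → --a--▸ m15, --b--▸ m19
  m12 = 0 | c.0 | (0 | 0 | b.0 + (c.0 + (0 + 0)) + 0 | 0 | b.0) → --b--▸ m20, --c--▸ m21, --c--▸ m22
  m13 = b.0 | c.0 | (0 | 0 | 0) → --b--▸ m20, --c--▸ m23
  m14 = b.0 | 0 | (0 | 0 | b.0 + (c.0 + (0 + 0)) + 0 | 0 | b.0) → --b--▸ m21, --b--▸ m23, --c--▸ m24
  m15 = b.0 | c.0 | 0 → --b--▸ m22, --c--▸ m24
  m16 = b.b.0 | 0 | (0 | 0 | 0) → --b--▸ m23
  m17 = b.b.0 | 0 | 0 → --b--▸ m24
  m18 = 0 | a.c.0 | (0 | 0 | 0) → --a--▸ m20
  m19 = 0 | a.c.0 | 0 → --a--▸ m22
  m20 = 0 | c.0 | (0 | 0 | 0) → --c--▸ m25
  m21 = 0 | 0 | (0 | 0 | b.0 + (c.0 + (0 + 0)) + 0 | 0 | b.0) → --b--▸ m25, --c--▸ m26
  m22 = 0 | c.0 | 0 → --c--▸ m26
  m23 = b.0 | 0 | (0 | 0 | 0) → --b--▸ m25
  m24 = b.0 | 0 | 0 → --b--▸ m26
  m25 = 0 | 0 | (0 | 0 | 0) → deadlocked
  m26 = 0 | 0 | 0 → deadlocked
Q's transition system — 27 states:
  n0 = b.b.0 | a.c.0 | (0 | 0 | b.0 + (c.0 + (0 + 0))) → --a--▸ n1, --b--▸ n2, --b--▸ n3, --c--▸ n4
  n1 = b.b.0 | c.0 | (0 | 0 | b.0 + (c.0 + (0 + 0))) → --b--▸ n5, --b--▸ n6, --c--▸ n7, --c--▸ n8
  n2 = b.0 | a.c.0 | (0 | 0 | b.0 + (c.0 + (0 + 0))) → --a--▸ n5, --b--▸ n10, --b--▸ n9, --c--▸ n11
  n3 = b.b.0 | a.c.0 | (0 | 0 | 0) → --a--▸ n6, --b--▸ n10
  n4 = b.b.0 | a.c.0 | 0 → --a--▸ n8, --b--▸ n11
  n5 = b.0 | c.0 | (0 | 0 | b.0 + (c.0 + (0 + 0))) → --b--▸ n12, --b--▸ n13, --c--▸ n14, --c--▸ n15
  n6 = b.b.0 | c.0 | (0 | 0 | 0) → --b--▸ n13, --c--▸ n16
  n7 = b.b.0 | 0 | (0 | 0 | b.0 + (c.0 + (0 + 0))) → --b--▸ n14, --b--▸ n16, --c--▸ n17
  n8 = b.b.0 | c.0 | 0 → --b--▸ n15, --c--▸ n17
  n9 = 0 | a.c.0 | (0 | 0 | b.0 + (c.0 + (0 + 0))) → --a--▸ n12, --b--▸ n18, --c--▸ n19
  n10 = b.0 | a.c.0 | (0 | 0 | 0) → --a--▸ n13, --b--▸ n18
  n11 = b.0 | a.c.0 | 0 → --a--▸ n15, --b--▸ n19
  n12 = 0 | c.0 | (0 | 0 | b.0 + (c.0 + (0 + 0))) → --b--▸ n20, --c--▸ n21, --c--▸ n22
  n13 = b.0 | c.0 | (0 | 0 | 0) → --b--▸ n20, --c--▸ n23
  n14 = b.0 | 0 | (0 | 0 | b.0 + (c.0 + (0 + 0))) → --b--▸ n21, --b--▸ n23, --c--▸ n24
  n15 = b.0 | c.0 | 0 → --b--▸ n22, --c--▸ n24
  n16 = b.b.0 | 0 | (0 | 0 | 0) → --b--▸ n23
  n17 = b.b.0 | 0 | 0 → --b--▸ n24
  n18 = 0 | a.c.0 | (0 | 0 | 0) → --a--▸ n20
  n19 = 0 | a.c.0 | 0 → --a--▸ n22
  n20 = 0 | c.0 | (0 | 0 | 0) → --c--▸ n25
  n21 = 0 | 0 | (0 | 0 | b.0 + (c.0 + (0 + 0))) → --b--▸ n25, --c--▸ n26
  n22 = 0 | c.0 | 0 → --c--▸ n26
  n23 = b.0 | 0 | (0 | 0 | 0) → --b--▸ n25
  n24 = b.0 | 0 | 0 → --b--▸ n26
  n25 = 0 | 0 | (0 | 0 | 0) → deadlocked
  n26 = 0 | 0 | 0 → deadlocked
Bisimilarity quotient blocks:
  B0 = {m0, n0}
  B1 = {m2, n2}
  B2 = {m5, n5}
  B3 = {m14, n14}
  B4 = {m21, n21}
  B5 = {m25, m26, n25, n26}
  B6 = {m23, m24, n23, n24}
  B7 = {m13, m15, n13, n15}
  B8 = {m20, m22, n20, n22}
  B9 = {m12, n12}
  B10 = {m9, n9}
  B11 = {m18, m19, n18, n19}
  B12 = {m10, m11, n10, n11}
  B13 = {m3, m4, n3, n4}
  B14 = {m6, m8, n6, n8}
  B15 = {m16, m17, n16, n17}
  B16 = {m1, n1}
  B17 = {m7, n7}
m0 ∈ B0, n0 ∈ B0 → same block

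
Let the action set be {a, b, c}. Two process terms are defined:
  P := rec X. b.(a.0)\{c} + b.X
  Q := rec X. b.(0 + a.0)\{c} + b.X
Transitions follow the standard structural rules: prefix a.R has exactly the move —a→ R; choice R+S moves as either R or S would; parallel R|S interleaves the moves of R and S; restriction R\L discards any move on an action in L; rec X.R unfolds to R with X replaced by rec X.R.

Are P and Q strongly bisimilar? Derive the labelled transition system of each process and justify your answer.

bisimilar

Reachable graph of P (3 states):
  u0 = rec X. b.(a.0)\{c} + b.X | ··b··> u0, ··b··> u1
  u1 = (a.0)\{c} | ··a··> u2
  u2 = 0\{c} | (no moves)
Reachable graph of Q (3 states):
  v0 = rec X. b.(0 + a.0)\{c} + b.X | ··b··> v0, ··b··> v1
  v1 = (0 + a.0)\{c} | ··a··> v2
  v2 = 0\{c} | (no moves)
Partition-refinement fixed point:
  B0 = {u0, v0}
  B1 = {u1, v1}
  B2 = {u2, v2}
u0 ∈ B0, v0 ∈ B0 → same block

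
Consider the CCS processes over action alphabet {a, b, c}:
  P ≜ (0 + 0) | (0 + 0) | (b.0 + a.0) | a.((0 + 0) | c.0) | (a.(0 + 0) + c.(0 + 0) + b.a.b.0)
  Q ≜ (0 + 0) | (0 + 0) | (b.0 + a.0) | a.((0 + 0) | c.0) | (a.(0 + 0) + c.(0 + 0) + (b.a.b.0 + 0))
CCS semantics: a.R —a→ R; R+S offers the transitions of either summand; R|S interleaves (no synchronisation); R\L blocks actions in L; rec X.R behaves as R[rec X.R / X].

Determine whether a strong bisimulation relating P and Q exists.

YES

P's transition system — 30 states:
  s0 = (0 + 0) | (0 + 0) | (b.0 + a.0) | a.((0 + 0) | c.0) | (a.(0 + 0) + c.(0 + 0) + b.a.b.0) ⊢ --a--▸ s1, --a--▸ s2, --a--▸ s3, --b--▸ s3, --b--▸ s4, --c--▸ s2
  s1 = (0 + 0) | (0 + 0) | (b.0 + a.0) | ((0 + 0) | c.0) | (a.(0 + 0) + c.(0 + 0) + b.a.b.0) ⊢ --a--▸ s5, --a--▸ s6, --b--▸ s6, --b--▸ s7, --c--▸ s5, --c--▸ s8
  s2 = (0 + 0) | (0 + 0) | (b.0 + a.0) | a.((0 + 0) | c.0) | (0 + 0) ⊢ --a--▸ s5, --a--▸ s9, --b--▸ s9
  s3 = (0 + 0) | (0 + 0) | 0 | a.((0 + 0) | c.0) | (a.(0 + 0) + c.(0 + 0) + b.a.b.0) ⊢ --a--▸ s6, --a--▸ s9, --b--▸ s10, --c--▸ s9
  s4 = (0 + 0) | (0 + 0) | (b.0 + a.0) | a.((0 + 0) | c.0) | a.b.0 ⊢ --a--▸ s10, --a--▸ s11, --a--▸ s7, --b--▸ s10
  s5 = (0 + 0) | (0 + 0) | (b.0 + a.0) | ((0 + 0) | c.0) | (0 + 0) ⊢ --a--▸ s12, --b--▸ s12, --c--▸ s13
  s6 = (0 + 0) | (0 + 0) | 0 | ((0 + 0) | c.0) | (a.(0 + 0) + c.(0 + 0) + b.a.b.0) ⊢ --a--▸ s12, --b--▸ s14, --c--▸ s12, --c--▸ s15
  s7 = (0 + 0) | (0 + 0) | (b.0 + a.0) | ((0 + 0) | c.0) | a.b.0 ⊢ --a--▸ s14, --a--▸ s16, --b--▸ s14, --c--▸ s17
  s8 = (0 + 0) | (0 + 0) | (b.0 + a.0) | ((0 + 0) | 0) | (a.(0 + 0) + c.(0 + 0) + b.a.b.0) ⊢ --a--▸ s13, --a--▸ s15, --b--▸ s15, --b--▸ s17, --c--▸ s13
  s9 = (0 + 0) | (0 + 0) | 0 | a.((0 + 0) | c.0) | (0 + 0) ⊢ --a--▸ s12
  s10 = (0 + 0) | (0 + 0) | 0 | a.((0 + 0) | c.0) | a.b.0 ⊢ --a--▸ s14, --a--▸ s18
  s11 = (0 + 0) | (0 + 0) | (b.0 + a.0) | a.((0 + 0) | c.0) | b.0 ⊢ --a--▸ s16, --a--▸ s18, --b--▸ s18, --b--▸ s19
  s12 = (0 + 0) | (0 + 0) | 0 | ((0 + 0) | c.0) | (0 + 0) ⊢ --c--▸ s20
  s13 = (0 + 0) | (0 + 0) | (b.0 + a.0) | ((0 + 0) | 0) | (0 + 0) ⊢ --a--▸ s20, --b--▸ s20
  s14 = (0 + 0) | (0 + 0) | 0 | ((0 + 0) | c.0) | a.b.0 ⊢ --a--▸ s21, --c--▸ s22
  s15 = (0 + 0) | (0 + 0) | 0 | ((0 + 0) | 0) | (a.(0 + 0) + c.(0 + 0) + b.a.b.0) ⊢ --a--▸ s20, --b--▸ s22, --c--▸ s20
  s16 = (0 + 0) | (0 + 0) | (b.0 + a.0) | ((0 + 0) | c.0) | b.0 ⊢ --a--▸ s21, --b--▸ s21, --b--▸ s23, --c--▸ s24
  s17 = (0 + 0) | (0 + 0) | (b.0 + a.0) | ((0 + 0) | 0) | a.b.0 ⊢ --a--▸ s22, --a--▸ s24, --b--▸ s22
  s18 = (0 + 0) | (0 + 0) | 0 | a.((0 + 0) | c.0) | b.0 ⊢ --a--▸ s21, --b--▸ s25
  s19 = (0 + 0) | (0 + 0) | (b.0 + a.0) | a.((0 + 0) | c.0) | 0 ⊢ --a--▸ s23, --a--▸ s25, --b--▸ s25
  s20 = (0 + 0) | (0 + 0) | 0 | ((0 + 0) | 0) | (0 + 0) ⊢ stopped
  s21 = (0 + 0) | (0 + 0) | 0 | ((0 + 0) | c.0) | b.0 ⊢ --b--▸ s26, --c--▸ s27
  s22 = (0 + 0) | (0 + 0) | 0 | ((0 + 0) | 0) | a.b.0 ⊢ --a--▸ s27
  s23 = (0 + 0) | (0 + 0) | (b.0 + a.0) | ((0 + 0) | c.0) | 0 ⊢ --a--▸ s26, --b--▸ s26, --c--▸ s28
  s24 = (0 + 0) | (0 + 0) | (b.0 + a.0) | ((0 + 0) | 0) | b.0 ⊢ --a--▸ s27, --b--▸ s27, --b--▸ s28
  s25 = (0 + 0) | (0 + 0) | 0 | a.((0 + 0) | c.0) | 0 ⊢ --a--▸ s26
  s26 = (0 + 0) | (0 + 0) | 0 | ((0 + 0) | c.0) | 0 ⊢ --c--▸ s29
  s27 = (0 + 0) | (0 + 0) | 0 | ((0 + 0) | 0) | b.0 ⊢ --b--▸ s29
  s28 = (0 + 0) | (0 + 0) | (b.0 + a.0) | ((0 + 0) | 0) | 0 ⊢ --a--▸ s29, --b--▸ s29
  s29 = (0 + 0) | (0 + 0) | 0 | ((0 + 0) | 0) | 0 ⊢ stopped
Q's transition system — 30 states:
  t0 = (0 + 0) | (0 + 0) | (b.0 + a.0) | a.((0 + 0) | c.0) | (a.(0 + 0) + c.(0 + 0) + (b.a.b.0 + 0)) ⊢ --a--▸ t1, --a--▸ t2, --a--▸ t3, --b--▸ t3, --b--▸ t4, --c--▸ t2
  t1 = (0 + 0) | (0 + 0) | (b.0 + a.0) | ((0 + 0) | c.0) | (a.(0 + 0) + c.(0 + 0) + (b.a.b.0 + 0)) ⊢ --a--▸ t5, --a--▸ t6, --b--▸ t6, --b--▸ t7, --c--▸ t5, --c--▸ t8
  t2 = (0 + 0) | (0 + 0) | (b.0 + a.0) | a.((0 + 0) | c.0) | (0 + 0) ⊢ --a--▸ t5, --a--▸ t9, --b--▸ t9
  t3 = (0 + 0) | (0 + 0) | 0 | a.((0 + 0) | c.0) | (a.(0 + 0) + c.(0 + 0) + (b.a.b.0 + 0)) ⊢ --a--▸ t6, --a--▸ t9, --b--▸ t10, --c--▸ t9
  t4 = (0 + 0) | (0 + 0) | (b.0 + a.0) | a.((0 + 0) | c.0) | a.b.0 ⊢ --a--▸ t10, --a--▸ t11, --a--▸ t7, --b--▸ t10
  t5 = (0 + 0) | (0 + 0) | (b.0 + a.0) | ((0 + 0) | c.0) | (0 + 0) ⊢ --a--▸ t12, --b--▸ t12, --c--▸ t13
  t6 = (0 + 0) | (0 + 0) | 0 | ((0 + 0) | c.0) | (a.(0 + 0) + c.(0 + 0) + (b.a.b.0 + 0)) ⊢ --a--▸ t12, --b--▸ t14, --c--▸ t12, --c--▸ t15
  t7 = (0 + 0) | (0 + 0) | (b.0 + a.0) | ((0 + 0) | c.0) | a.b.0 ⊢ --a--▸ t14, --a--▸ t16, --b--▸ t14, --c--▸ t17
  t8 = (0 + 0) | (0 + 0) | (b.0 + a.0) | ((0 + 0) | 0) | (a.(0 + 0) + c.(0 + 0) + (b.a.b.0 + 0)) ⊢ --a--▸ t13, --a--▸ t15, --b--▸ t15, --b--▸ t17, --c--▸ t13
  t9 = (0 + 0) | (0 + 0) | 0 | a.((0 + 0) | c.0) | (0 + 0) ⊢ --a--▸ t12
  t10 = (0 + 0) | (0 + 0) | 0 | a.((0 + 0) | c.0) | a.b.0 ⊢ --a--▸ t14, --a--▸ t18
  t11 = (0 + 0) | (0 + 0) | (b.0 + a.0) | a.((0 + 0) | c.0) | b.0 ⊢ --a--▸ t16, --a--▸ t18, --b--▸ t18, --b--▸ t19
  t12 = (0 + 0) | (0 + 0) | 0 | ((0 + 0) | c.0) | (0 + 0) ⊢ --c--▸ t20
  t13 = (0 + 0) | (0 + 0) | (b.0 + a.0) | ((0 + 0) | 0) | (0 + 0) ⊢ --a--▸ t20, --b--▸ t20
  t14 = (0 + 0) | (0 + 0) | 0 | ((0 + 0) | c.0) | a.b.0 ⊢ --a--▸ t21, --c--▸ t22
  t15 = (0 + 0) | (0 + 0) | 0 | ((0 + 0) | 0) | (a.(0 + 0) + c.(0 + 0) + (b.a.b.0 + 0)) ⊢ --a--▸ t20, --b--▸ t22, --c--▸ t20
  t16 = (0 + 0) | (0 + 0) | (b.0 + a.0) | ((0 + 0) | c.0) | b.0 ⊢ --a--▸ t21, --b--▸ t21, --b--▸ t23, --c--▸ t24
  t17 = (0 + 0) | (0 + 0) | (b.0 + a.0) | ((0 + 0) | 0) | a.b.0 ⊢ --a--▸ t22, --a--▸ t24, --b--▸ t22
  t18 = (0 + 0) | (0 + 0) | 0 | a.((0 + 0) | c.0) | b.0 ⊢ --a--▸ t21, --b--▸ t25
  t19 = (0 + 0) | (0 + 0) | (b.0 + a.0) | a.((0 + 0) | c.0) | 0 ⊢ --a--▸ t23, --a--▸ t25, --b--▸ t25
  t20 = (0 + 0) | (0 + 0) | 0 | ((0 + 0) | 0) | (0 + 0) ⊢ stopped
  t21 = (0 + 0) | (0 + 0) | 0 | ((0 + 0) | c.0) | b.0 ⊢ --b--▸ t26, --c--▸ t27
  t22 = (0 + 0) | (0 + 0) | 0 | ((0 + 0) | 0) | a.b.0 ⊢ --a--▸ t27
  t23 = (0 + 0) | (0 + 0) | (b.0 + a.0) | ((0 + 0) | c.0) | 0 ⊢ --a--▸ t26, --b--▸ t26, --c--▸ t28
  t24 = (0 + 0) | (0 + 0) | (b.0 + a.0) | ((0 + 0) | 0) | b.0 ⊢ --a--▸ t27, --b--▸ t27, --b--▸ t28
  t25 = (0 + 0) | (0 + 0) | 0 | a.((0 + 0) | c.0) | 0 ⊢ --a--▸ t26
  t26 = (0 + 0) | (0 + 0) | 0 | ((0 + 0) | c.0) | 0 ⊢ --c--▸ t29
  t27 = (0 + 0) | (0 + 0) | 0 | ((0 + 0) | 0) | b.0 ⊢ --b--▸ t29
  t28 = (0 + 0) | (0 + 0) | (b.0 + a.0) | ((0 + 0) | 0) | 0 ⊢ --a--▸ t29, --b--▸ t29
  t29 = (0 + 0) | (0 + 0) | 0 | ((0 + 0) | 0) | 0 ⊢ stopped
Bisimilarity quotient blocks:
  B0 = {s0, t0}
  B1 = {s1, t1}
  B2 = {s7, t7}
  B3 = {s14, t14}
  B4 = {s21, t21}
  B5 = {s27, t27}
  B6 = {s20, s29, t20, t29}
  B7 = {s12, s26, t12, t26}
  B8 = {s22, t22}
  B9 = {s16, t16}
  B10 = {s24, t24}
  B11 = {s13, s28, t13, t28}
  B12 = {s23, s5, t23, t5}
  B13 = {s17, t17}
  B14 = {s6, t6}
  B15 = {s15, t15}
  B16 = {s8, t8}
  B17 = {s19, s2, t19, t2}
  B18 = {s25, s9, t25, t9}
  B19 = {s3, t3}
  B20 = {s10, t10}
  B21 = {s18, t18}
  B22 = {s4, t4}
  B23 = {s11, t11}
s0 ∈ B0, t0 ∈ B0 → same block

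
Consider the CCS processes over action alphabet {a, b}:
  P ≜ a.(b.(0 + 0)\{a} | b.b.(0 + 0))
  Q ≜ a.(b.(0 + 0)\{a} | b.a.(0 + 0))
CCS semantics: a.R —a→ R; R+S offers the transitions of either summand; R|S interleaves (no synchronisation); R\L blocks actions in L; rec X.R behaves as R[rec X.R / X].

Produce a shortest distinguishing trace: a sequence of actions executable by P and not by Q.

abbb

Reachable graph of P (7 states):
  p0 = a.(b.(0 + 0)\{a} | b.b.(0 + 0)) has moves ··a··> p1
  p1 = b.(0 + 0)\{a} | b.b.(0 + 0) has moves ··b··> p2, ··b··> p3
  p2 = (0 + 0)\{a} | b.b.(0 + 0) has moves ··b··> p4
  p3 = b.(0 + 0)\{a} | b.(0 + 0) has moves ··b··> p4, ··b··> p5
  p4 = (0 + 0)\{a} | b.(0 + 0) has moves ··b··> p6
  p5 = b.(0 + 0)\{a} | (0 + 0) has moves ··b··> p6
  p6 = (0 + 0)\{a} | (0 + 0) has moves (no moves)
Reachable graph of Q (7 states):
  q0 = a.(b.(0 + 0)\{a} | b.a.(0 + 0)) has moves ··a··> q1
  q1 = b.(0 + 0)\{a} | b.a.(0 + 0) has moves ··b··> q2, ··b··> q3
  q2 = (0 + 0)\{a} | b.a.(0 + 0) has moves ··b··> q4
  q3 = b.(0 + 0)\{a} | a.(0 + 0) has moves ··a··> q5, ··b··> q4
  q4 = (0 + 0)\{a} | a.(0 + 0) has moves ··a··> q6
  q5 = b.(0 + 0)\{a} | (0 + 0) has moves ··b··> q6
  q6 = (0 + 0)\{a} | (0 + 0) has moves (no moves)
Run σ = ⟨abbb⟩ on P: start {p0}
  [1] a ⇒ {p1}
  [2] b ⇒ {p2, p3}
  [3] b ⇒ {p4, p5}
  [4] b ⇒ {p6}
  — P admits the full trace.
Run σ = ⟨abbb⟩ on Q: start {q0}
  [1] a ⇒ {q1}
  [2] b ⇒ {q2, q3}
  [3] b ⇒ {q4}
  [4] b ⇒ ∅  — Q cannot continue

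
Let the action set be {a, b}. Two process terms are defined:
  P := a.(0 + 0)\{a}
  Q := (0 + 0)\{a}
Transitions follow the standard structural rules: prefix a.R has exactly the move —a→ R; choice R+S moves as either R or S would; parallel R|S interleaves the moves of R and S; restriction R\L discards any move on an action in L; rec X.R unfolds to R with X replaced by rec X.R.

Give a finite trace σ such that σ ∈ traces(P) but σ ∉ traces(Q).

a

P's transition system — 2 states:
  m0 = a.(0 + 0)\{a} has moves --a--▸ m1
  m1 = (0 + 0)\{a} has moves ·
Q's transition system — 1 states:
  n0 = (0 + 0)\{a} has moves ·
Run σ = ⟨a⟩ on P: start {m0}
  after a @ step 1: {m1}
  — P admits the full trace.
Run σ = ⟨a⟩ on Q: start {n0}
  after a @ step 1: ∅  — Q cannot continue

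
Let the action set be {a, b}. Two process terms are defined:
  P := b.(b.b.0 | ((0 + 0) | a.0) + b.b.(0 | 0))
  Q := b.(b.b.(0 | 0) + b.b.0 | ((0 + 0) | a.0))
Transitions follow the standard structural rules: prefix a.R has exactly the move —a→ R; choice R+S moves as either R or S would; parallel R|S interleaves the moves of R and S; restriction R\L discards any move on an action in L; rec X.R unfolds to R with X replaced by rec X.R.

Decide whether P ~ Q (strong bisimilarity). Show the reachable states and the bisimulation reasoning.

LTS(P): 9 reachable states
  p0 = b.(b.b.0 | ((0 + 0) | a.0) + b.b.(0 | 0)) ⊢ =b=> p1
  p1 = b.b.0 | ((0 + 0) | a.0) + b.b.(0 | 0) ⊢ =a=> p2, =b=> p3, =b=> p4
  p2 = b.b.0 | ((0 + 0) | 0) ⊢ =b=> p5
  p3 = b.(0 | 0) ⊢ =b=> p6
  p4 = b.0 | ((0 + 0) | a.0) ⊢ =a=> p5, =b=> p7
  p5 = b.0 | ((0 + 0) | 0) ⊢ =b=> p8
  p6 = 0 | 0 ⊢ stopped
  p7 = 0 | ((0 + 0) | a.0) ⊢ =a=> p8
  p8 = 0 | ((0 + 0) | 0) ⊢ stopped
LTS(Q): 9 reachable states
  q0 = b.(b.b.(0 | 0) + b.b.0 | ((0 + 0) | a.0)) ⊢ =b=> q1
  q1 = b.b.(0 | 0) + b.b.0 | ((0 + 0) | a.0) ⊢ =a=> q2, =b=> q3, =b=> q4
  q2 = b.b.0 | ((0 + 0) | 0) ⊢ =b=> q5
  q3 = b.(0 | 0) ⊢ =b=> q6
  q4 = b.0 | ((0 + 0) | a.0) ⊢ =a=> q5, =b=> q7
  q5 = b.0 | ((0 + 0) | 0) ⊢ =b=> q8
  q6 = 0 | 0 ⊢ stopped
  q7 = 0 | ((0 + 0) | a.0) ⊢ =a=> q8
  q8 = 0 | ((0 + 0) | 0) ⊢ stopped
Partition-refinement fixed point:
  B0 = {p0, q0}
  B1 = {p1, q1}
  B2 = {p3, p5, q3, q5}
  B3 = {p6, p8, q6, q8}
  B4 = {p2, q2}
  B5 = {p4, q4}
  B6 = {p7, q7}
p0 ∈ B0, q0 ∈ B0 → same block

bisimilar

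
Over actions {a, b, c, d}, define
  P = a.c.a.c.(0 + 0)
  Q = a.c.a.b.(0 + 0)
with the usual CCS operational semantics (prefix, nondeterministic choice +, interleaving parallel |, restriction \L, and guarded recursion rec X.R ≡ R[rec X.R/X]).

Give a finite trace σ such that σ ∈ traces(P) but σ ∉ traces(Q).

LTS(P): 5 reachable states
  p0 = a.c.a.c.(0 + 0) has moves ··a··> p1
  p1 = c.a.c.(0 + 0) has moves ··c··> p2
  p2 = a.c.(0 + 0) has moves ··a··> p3
  p3 = c.(0 + 0) has moves ··c··> p4
  p4 = 0 + 0 has moves deadlocked
LTS(Q): 5 reachable states
  q0 = a.c.a.b.(0 + 0) has moves ··a··> q1
  q1 = c.a.b.(0 + 0) has moves ··c··> q2
  q2 = a.b.(0 + 0) has moves ··a··> q3
  q3 = b.(0 + 0) has moves ··b··> q4
  q4 = 0 + 0 has moves deadlocked
Trace ⟨acac⟩ through P, begin at {p0}:
  [1] a ⇒ {p1}
  [2] c ⇒ {p2}
  [3] a ⇒ {p3}
  [4] c ⇒ {p4}
  ✓ P
Trace ⟨acac⟩ through Q, begin at {q0}:
  [1] a ⇒ {q1}
  [2] c ⇒ {q2}
  [3] a ⇒ {q3}
  [4] c ⇒ ∅  — Q cannot continue

acac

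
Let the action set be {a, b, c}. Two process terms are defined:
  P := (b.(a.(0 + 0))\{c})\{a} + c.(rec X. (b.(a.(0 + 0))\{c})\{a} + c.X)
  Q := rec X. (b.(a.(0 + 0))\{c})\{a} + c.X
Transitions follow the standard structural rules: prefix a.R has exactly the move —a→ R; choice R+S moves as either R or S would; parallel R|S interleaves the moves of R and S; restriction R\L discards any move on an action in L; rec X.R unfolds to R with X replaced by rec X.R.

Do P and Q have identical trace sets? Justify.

Reachable graph of P (3 states):
  p0 = (b.(a.(0 + 0))\{c})\{a} + c.(rec X. (b.(a.(0 + 0))\{c})\{a} + c.X) has moves --b--▸ p1, --c--▸ p2
  p1 = (a.(0 + 0))\{c}\{a} has moves ∅
  p2 = rec X. (b.(a.(0 + 0))\{c})\{a} + c.X has moves --b--▸ p1, --c--▸ p2
Reachable graph of Q (2 states):
  q0 = rec X. (b.(a.(0 + 0))\{c})\{a} + c.X has moves --b--▸ q1, --c--▸ q0
  q1 = (a.(0 + 0))\{c}\{a} has moves ∅
Partition-refinement fixed point:
  B0 = {p0, p2, q0}
  B1 = {p1, q1}
p0 ∈ B0, q0 ∈ B0 → same block
Bisimilar ⇒ trace-equivalent.

trace-equivalent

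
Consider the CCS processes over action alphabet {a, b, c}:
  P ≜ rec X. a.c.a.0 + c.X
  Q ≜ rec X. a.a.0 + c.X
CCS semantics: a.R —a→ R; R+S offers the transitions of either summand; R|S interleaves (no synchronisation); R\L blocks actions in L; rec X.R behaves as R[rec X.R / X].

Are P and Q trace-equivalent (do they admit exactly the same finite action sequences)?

LTS(P): 4 reachable states
  s0 = rec X. a.c.a.0 + c.X ⊢ =a=> s1, =c=> s0
  s1 = c.a.0 ⊢ =c=> s2
  s2 = a.0 ⊢ =a=> s3
  s3 = 0 ⊢ stopped
LTS(Q): 3 reachable states
  t0 = rec X. a.a.0 + c.X ⊢ =a=> t1, =c=> t0
  t1 = a.0 ⊢ =a=> t2
  t2 = 0 ⊢ stopped
Trace ⟨ac⟩ through P, begin at {s0}:
  step 1 (a): {s1}
  step 2 (c): {s2}
  P completes σ.
Trace ⟨ac⟩ through Q, begin at {t0}:
  step 1 (a): {t1}
  step 2 (c): ∅  — Q cannot continue

NO — witness ⟨ac⟩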